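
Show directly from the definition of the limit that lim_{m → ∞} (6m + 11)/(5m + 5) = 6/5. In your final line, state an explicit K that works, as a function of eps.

Let eps > 0 be given. For m ≥ 1, |(6m + 11)/(5m + 5) − (6/5)| = |25|/(5(5m + 5)) = 25/(5(5m + 5)).
Since 5m + 5 ≥ 5m for m ≥ 1, this is ≤ 25/(5·5m) = 1/m.
So |(6m + 11)/(5m + 5) − (6/5)| < eps whenever m > 1/eps.
Take K = 1/eps. If m > K then |(6m + 11)/(5m + 5) − (6/5)| ≤ 1/m < eps.

K = 1/eps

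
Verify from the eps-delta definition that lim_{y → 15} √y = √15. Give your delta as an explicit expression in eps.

delta = min(15, √15·eps)

Let eps > 0. We want delta > 0 such that 0 < |y − 15| < delta implies |√y − √15| < eps.
Rationalise: √y − √15 = (y − 15)/(√y + √15), so |√y − √15| = |y − 15|/(√y + √15).
Restrict delta ≤ 15 so that |y − 15| < 15 forces y > 0, and then √y + √15 > √15.
Hence |√y − √15| < |y − 15|/√15, which is < eps once |y − 15| < √15·eps.
Take delta = min(15, √15·eps). If 0 < |y − 15| < delta then y > 0 and |√y − √15| < |y − 15|/√15 < eps.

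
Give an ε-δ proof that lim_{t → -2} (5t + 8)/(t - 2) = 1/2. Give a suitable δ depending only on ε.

δ = min(2, (4/9)ε)

Let ε > 0 be given. We want δ > 0 with 0 < |t + 2| < δ ⇒ |(5t + 8)/(t - 2) − (1/2)| < ε.
Combining over a common denominator, (5t + 8)/(t - 2) − (1/2) = [(5t + 8)·(-4) − (-2)·(t - 2)] / [(-4)·(t - 2)] = -18(t + 2) / ((-4)(t - 2)).
So |(5t + 8)/(t - 2) − (1/2)| = 18|t + 2| / (4·|t − 2|).
Restrict δ ≤ 2. Then |t + 2| < 2 gives |t − 2| = |(t + 2) + (-4)| ≥ 4 − 2 = 2.
Hence |(5t + 8)/(t - 2) − (1/2)| < 18|t + 2|/(4·2) = (9/4)|t + 2|, which is < ε once |t + 2| < (4/9)ε.
Take δ = min(2, (4/9)ε). Then 0 < |t + 2| < δ forces both bounds, so |(5t + 8)/(t - 2) − (1/2)| < ε.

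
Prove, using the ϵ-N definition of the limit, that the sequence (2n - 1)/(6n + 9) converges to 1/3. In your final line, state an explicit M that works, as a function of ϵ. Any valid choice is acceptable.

M = (2/3)/ϵ

Fix ϵ > 0. For n ≥ 1, |(2n - 1)/(6n + 9) − (1/3)| = |-24|/(6(6n + 9)) = 24/(6(6n + 9)).
Since 6n + 9 ≥ 6n for n ≥ 1, this is ≤ 24/(6·6n) = (2/3)/n.
So |(2n - 1)/(6n + 9) − (1/3)| < ϵ whenever n > (2/3)/ϵ.
Take M = (2/3)/ϵ. If n > M then |(2n - 1)/(6n + 9) − (1/3)| ≤ (2/3)/n < ϵ.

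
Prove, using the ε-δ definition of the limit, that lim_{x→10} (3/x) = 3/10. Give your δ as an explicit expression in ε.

δ = min(5, (50/3)ε)

Fix ε > 0. We seek δ > 0 such that 0 < |x − 10| < δ implies |3/x − (3/10)| < ε.
|3/x − (3/10)| = 3·|10 − x|/(10·|x|) = 3|x − 10|/(10|x|).
Require δ ≤ 5 so that |x| > 10 − 5 = 5, hence 10|x| > 50.
Then |3/x − (3/10)| < 3|x − 10|/50, which is < ε when |x − 10| < (50/3)ε.
Take δ = min(5, (50/3)ε). Then 0 < |x − 10| < δ gives both |x − 10| < 5 and |x − 10| < (50/3)ε, so |3/x − (3/10)| < ε.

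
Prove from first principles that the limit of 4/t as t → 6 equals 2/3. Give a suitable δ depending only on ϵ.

δ = min(3, (9/2)ϵ)

Fix ϵ > 0. We seek δ > 0 such that 0 < |t − 6| < δ implies |4/t − (2/3)| < ϵ.
|4/t − (2/3)| = 4·|6 − t|/(6·|t|) = 4|t − 6|/(6|t|).
Restrict δ ≤ 3. Then |t − 6| < 3 gives |t| > 3, so 6|t| > 18.
Then |4/t − (2/3)| < 4|t − 6|/18, which is < ϵ when |t − 6| < (9/2)ϵ.
Take δ = min(3, (9/2)ϵ). Then 0 < |t − 6| < δ gives both |t − 6| < 3 and |t − 6| < (9/2)ϵ, so |4/t − (2/3)| < ϵ.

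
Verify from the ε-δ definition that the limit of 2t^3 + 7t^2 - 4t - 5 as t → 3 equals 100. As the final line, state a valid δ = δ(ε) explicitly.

Let ε > 0. We want δ > 0 such that 0 < |t − 3| < δ implies |(2t^3 + 7t^2 - 4t - 5) − 100| < ε.
(2t^3 + 7t^2 - 4t - 5) − 100 = 2t^3 + 7t^2 - 4t - 105 = (t − 3)(2t^2 + 13t + 35).
So |(2t^3 + 7t^2 - 4t - 5) − 100| = |t − 3|·|2t^2 + 13t + 35|.
Assume first that |t − 3| < 1, so |t| < 4. Then |2t^2 + 13t + 35| ≤ 2·4^2 + 13·4 + 35 = 119.
Hence |(2t^3 + 7t^2 - 4t - 5) − 100| ≤ 119|t − 3| < ε provided |t − 3| < ε/119.
Take δ = min(1, ε/119). Then 0 < |t − 3| < δ gives both |t − 3| < 1 and |t − 3| < ε/119, so |(2t^3 + 7t^2 - 4t - 5) − 100| < ε.

δ = min(1, ε/119)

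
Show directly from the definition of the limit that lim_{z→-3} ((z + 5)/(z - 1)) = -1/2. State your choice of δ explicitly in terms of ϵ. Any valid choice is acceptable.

δ = min(2, (4/3)ϵ)

Let ϵ > 0 be given. We want δ > 0 with 0 < |z + 3| < δ ⇒ |(z + 5)/(z - 1) + 1/2| < ϵ.
Combining over a common denominator, (z + 5)/(z - 1) + 1/2 = [(z + 5)·(-4) − 2·(z - 1)] / [(-4)·(z - 1)] = -6(z + 3) / ((-4)(z - 1)).
So |(z + 5)/(z - 1) + 1/2| = 6|z + 3| / (4·|z − 1|).
Require δ ≤ 2, so |z − 1| ≥ |-4| − |z + 3| > 4 − 2 = 2.
Hence |(z + 5)/(z - 1) + 1/2| < 6|z + 3|/(4·2) = (3/4)|z + 3|, which is < ϵ once |z + 3| < (4/3)ϵ.
Take δ = min(2, (4/3)ϵ). Then 0 < |z + 3| < δ forces both bounds, so |(z + 5)/(z - 1) + 1/2| < ϵ.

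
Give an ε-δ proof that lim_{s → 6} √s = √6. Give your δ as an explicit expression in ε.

Let ε > 0. We want δ > 0 such that 0 < |s − 6| < δ implies |√s − √6| < ε.
Rationalise: √s − √6 = (s − 6)/(√s + √6), so |√s − √6| = |s − 6|/(√s + √6).
Restrict δ ≤ 6 so that |s − 6| < 6 forces s > 0, and then √s + √6 > √6.
Hence |√s − √6| < |s − 6|/√6, which is < ε once |s − 6| < √6·ε.
Take δ = min(6, √6·ε). If 0 < |s − 6| < δ then s > 0 and |√s − √6| < |s − 6|/√6 < ε.

δ = min(6, √6·ε)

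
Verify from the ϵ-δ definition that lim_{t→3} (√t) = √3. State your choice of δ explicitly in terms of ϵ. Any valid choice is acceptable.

Fix ϵ > 0. We want δ > 0 such that 0 < |t − 3| < δ implies |√t − √3| < ϵ.
Rationalise: √t − √3 = (t − 3)/(√t + √3), so |√t − √3| = |t − 3|/(√t + √3).
Restrict δ ≤ 3 so that |t − 3| < 3 forces t > 0, and then √t + √3 > √3.
Hence |√t − √3| < |t − 3|/√3, which is < ϵ once |t − 3| < √3·ϵ.
Take δ = min(3, √3·ϵ). If 0 < |t − 3| < δ then t > 0 and |√t − √3| < |t − 3|/√3 < ϵ.

δ = min(3, √3·ϵ)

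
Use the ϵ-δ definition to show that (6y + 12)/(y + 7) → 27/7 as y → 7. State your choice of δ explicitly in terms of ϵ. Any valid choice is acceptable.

δ = min(7, (49/15)ϵ)

Let ϵ > 0 be given. We want δ > 0 with 0 < |y − 7| < δ ⇒ |(6y + 12)/(y + 7) − (27/7)| < ϵ.
Combining over a common denominator, (6y + 12)/(y + 7) − (27/7) = [(6y + 12)·14 − 54·(y + 7)] / [14·(y + 7)] = 30(y − 7) / (14(y + 7)).
So |(6y + 12)/(y + 7) − (27/7)| = 30|y − 7| / (14·|y + 7|).
Restrict δ ≤ 7. Then |y − 7| < 7 gives |y + 7| = |(y − 7) + 14| ≥ 14 − 7 = 7.
Hence |(6y + 12)/(y + 7) − (27/7)| < 30|y − 7|/(14·7) = (15/49)|y − 7|, which is < ϵ once |y − 7| < (49/15)ϵ.
Take δ = min(7, (49/15)ϵ). Then 0 < |y − 7| < δ forces both bounds, so |(6y + 12)/(y + 7) − (27/7)| < ϵ.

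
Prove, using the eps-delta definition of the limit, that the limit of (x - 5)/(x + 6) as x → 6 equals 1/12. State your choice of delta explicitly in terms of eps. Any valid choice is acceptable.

delta = min(6, (72/11)eps)

Fix eps > 0. We want delta > 0 with 0 < |x − 6| < delta ⇒ |(x - 5)/(x + 6) − (1/12)| < eps.
Combining over a common denominator, (x - 5)/(x + 6) − (1/12) = [(x - 5)·12 − 1·(x + 6)] / [12·(x + 6)] = 11(x − 6) / (12(x + 6)).
So |(x - 5)/(x + 6) − (1/12)| = 11|x − 6| / (12·|x + 6|).
Require delta ≤ 6, so |x + 6| ≥ |12| − |x − 6| > 12 − 6 = 6.
Hence |(x - 5)/(x + 6) − (1/12)| < 11|x − 6|/(12·6) = (11/72)|x − 6|, which is < eps once |x − 6| < (72/11)eps.
Take delta = min(6, (72/11)eps). Then 0 < |x − 6| < delta forces both bounds, so |(x - 5)/(x + 6) − (1/12)| < eps.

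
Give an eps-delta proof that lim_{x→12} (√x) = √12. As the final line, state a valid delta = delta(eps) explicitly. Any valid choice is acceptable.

delta = min(12, √12·eps)

Fix eps > 0. We want delta > 0 such that 0 < |x − 12| < delta implies |√x − √12| < eps.
Rationalise: √x − √12 = (x − 12)/(√x + √12), so |√x − √12| = |x − 12|/(√x + √12).
Restrict delta ≤ 12 so that |x − 12| < 12 forces x > 0, and then √x + √12 > √12.
Hence |√x − √12| < |x − 12|/√12, which is < eps once |x − 12| < √12·eps.
Take delta = min(12, √12·eps). If 0 < |x − 12| < delta then x > 0 and |√x − √12| < |x − 12|/√12 < eps.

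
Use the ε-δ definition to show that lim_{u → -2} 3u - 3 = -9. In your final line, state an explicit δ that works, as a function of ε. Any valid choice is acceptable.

δ = ε/3

Let ε > 0 be given. We need δ > 0 so that 0 < |u + 2| < δ implies |(3u - 3) + 9| < ε.
|(3u - 3) + 9| = |3u + 6| = 3|u + 2|.
So 3|u + 2| < ε exactly when |u + 2| < ε/3.
Choosing δ = ε/3 gives |(3u - 3) + 9| = 3|u + 2| < ε whenever |u + 2| < δ.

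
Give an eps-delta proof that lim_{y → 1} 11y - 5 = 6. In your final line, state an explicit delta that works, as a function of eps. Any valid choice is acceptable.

delta = eps/11

Suppose eps > 0. We need delta > 0 so that 0 < |y − 1| < delta implies |(11y - 5) − 6| < eps.
|(11y - 5) − 6| = |11y - 11| = 11|y − 1|.
So 11|y − 1| < eps exactly when |y − 1| < eps/11.
Take delta = eps/11. If 0 < |y − 1| < delta then |(11y - 5) − 6| = 11|y − 1| < 11·(eps/11) = eps.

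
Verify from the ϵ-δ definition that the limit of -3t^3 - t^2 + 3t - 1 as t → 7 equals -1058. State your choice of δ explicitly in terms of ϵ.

δ = min(1, ϵ/519)

Fix ϵ > 0. We want δ > 0 such that 0 < |t − 7| < δ implies |(-3t^3 - t^2 + 3t - 1) + 1058| < ϵ.
(-3t^3 - t^2 + 3t - 1) + 1058 = -3t^3 - t^2 + 3t + 1057 = (t − 7)(-3t^2 - 22t - 151).
So |(-3t^3 - t^2 + 3t - 1) + 1058| = |t − 7|·|-3t^2 - 22t - 151|.
Require δ ≤ 1. Then |t − 7| < 1 gives |t| < 8, and by the triangle inequality |-3t^2 - 22t - 151| ≤ 3·8^2 + 22·8 + 151 = 519.
Hence |(-3t^3 - t^2 + 3t - 1) + 1058| ≤ 519|t − 7| < ϵ provided |t − 7| < ϵ/519.
Take δ = min(1, ϵ/519). Then 0 < |t − 7| < δ gives both |t − 7| < 1 and |t − 7| < ϵ/519, so |(-3t^3 - t^2 + 3t - 1) + 1058| < ϵ.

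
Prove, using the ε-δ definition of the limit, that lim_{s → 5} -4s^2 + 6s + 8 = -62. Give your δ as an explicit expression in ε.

δ = min(1, ε/38)

Suppose ε > 0. We want δ > 0 such that 0 < |s − 5| < δ implies |(-4s^2 + 6s + 8) + 62| < ε.
(-4s^2 + 6s + 8) + 62 = -4s^2 + 6s + 70 = (s − 5)(-4s - 14).
So |(-4s^2 + 6s + 8) + 62| = |s − 5|·|-4s - 14|.
Require δ ≤ 1. Then |s − 5| < 1 gives |s| < 6, and by the triangle inequality |-4s - 14| ≤ 4·6 + 14 = 38.
Hence |(-4s^2 + 6s + 8) + 62| ≤ 38|s − 5| < ε provided |s − 5| < ε/38.
Choosing δ = min(1, ε/38) ensures both conditions, hence |(-4s^2 + 6s + 8) + 62| < ε.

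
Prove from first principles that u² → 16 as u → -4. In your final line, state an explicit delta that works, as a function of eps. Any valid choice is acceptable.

Let eps > 0. We seek delta > 0 with 0 < |u + 4| < delta ⇒ |u² − 16| < eps.
Factor: u² − 16 = (u + 4)(u - 4), so |u² − 16| = |u + 4|·|u - 4|.
Impose delta ≤ 2 so that |u| < 6; then |u - 4| ≤ 10.
Hence |u² − 16| ≤ 10|u + 4|, which is < eps once |u + 4| < eps/10.
Take delta = min(2, eps/10). If 0 < |u + 4| < delta then both bounds hold and |u² − 16| ≤ 10|u + 4| < 10·(eps/10) = eps.

delta = min(2, eps/10)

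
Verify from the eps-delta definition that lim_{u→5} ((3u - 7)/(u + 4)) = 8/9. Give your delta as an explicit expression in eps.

Let eps > 0 be given. We want delta > 0 with 0 < |u − 5| < delta ⇒ |(3u - 7)/(u + 4) − (8/9)| < eps.
Combining over a common denominator, (3u - 7)/(u + 4) − (8/9) = [(3u - 7)·9 − 8·(u + 4)] / [9·(u + 4)] = 19(u − 5) / (9(u + 4)).
So |(3u - 7)/(u + 4) − (8/9)| = 19|u − 5| / (9·|u + 4|).
Require delta ≤ 9/2, so |u + 4| ≥ |9| − |u − 5| > 9 − 9/2 = 9/2.
Hence |(3u - 7)/(u + 4) − (8/9)| < 19|u − 5|/(9·(9/2)) = (38/81)|u − 5|, which is < eps once |u − 5| < (81/38)eps.
Take delta = min(9/2, (81/38)eps). Then 0 < |u − 5| < delta forces both bounds, so |(3u - 7)/(u + 4) − (8/9)| < eps.

delta = min(9/2, (81/38)eps)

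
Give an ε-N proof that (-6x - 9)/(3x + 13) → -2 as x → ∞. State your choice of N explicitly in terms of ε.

Let ε > 0 be given. We seek N > 0 such that x > N implies |(-6x - 9)/(3x + 13) + 2| < ε.
(-6x - 9)/(3x + 13) + 2 = (3(-6x - 9) − (-6)(3x + 13)) / (3(3x + 13)) = 51/(3(3x + 13)).
For x > 0 we have 3x + 13 > 3x, so |(-6x - 9)/(3x + 13) + 2| = 51/(3(3x + 13)) < 51/(3·3x) = (17/3)/x.
Thus |(-6x - 9)/(3x + 13) + 2| < ε whenever x > (17/3)/ε.
Take N = (17/3)/ε. If x > N then |(-6x - 9)/(3x + 13) + 2| < (17/3)/x < ε.

N = (17/3)/ε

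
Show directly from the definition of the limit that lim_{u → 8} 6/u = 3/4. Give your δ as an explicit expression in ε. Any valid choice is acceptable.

Fix ε > 0. We seek δ > 0 such that 0 < |u − 8| < δ implies |6/u − (3/4)| < ε.
|6/u − (3/4)| = 6·|8 − u|/(8·|u|) = 6|u − 8|/(8|u|).
Restrict δ ≤ 4. Then |u − 8| < 4 gives |u| > 4, so 8|u| > 32.
Then |6/u − (3/4)| < 6|u − 8|/32, which is < ε when |u − 8| < (16/3)ε.
Take δ = min(4, (16/3)ε). Then 0 < |u − 8| < δ gives both |u − 8| < 4 and |u − 8| < (16/3)ε, so |6/u − (3/4)| < ε.

δ = min(4, (16/3)ε)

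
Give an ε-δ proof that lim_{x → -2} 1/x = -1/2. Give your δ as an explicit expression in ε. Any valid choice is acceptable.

δ = min(1, 2ε)

Let ε > 0. We seek δ > 0 such that 0 < |x + 2| < δ implies |1/x + 1/2| < ε.
|1/x + 1/2| = |-2 − x|/(2·|x|) = |x + 2|/(2|x|).
Restrict δ ≤ 1. Then |x + 2| < 1 gives |x| > 1, so 2|x| > 2.
Then |1/x + 1/2| < |x + 2|/2, which is < ε when |x + 2| < 2ε.
Take δ = min(1, 2ε). Then 0 < |x + 2| < δ gives both |x + 2| < 1 and |x + 2| < 2ε, so |1/x + 1/2| < ε.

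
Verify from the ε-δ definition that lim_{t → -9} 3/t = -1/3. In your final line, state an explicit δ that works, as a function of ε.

Suppose ε > 0. We seek δ > 0 such that 0 < |t + 9| < δ implies |3/t + 1/3| < ε.
|3/t + 1/3| = 3·|-9 − t|/(9·|t|) = 3|t + 9|/(9|t|).
Restrict δ ≤ 9/2. Then |t + 9| < 9/2 gives |t| > 9/2, so 9|t| > 81/2.
Then |3/t + 1/3| < 3|t + 9|/(81/2), which is < ε when |t + 9| < (27/2)ε.
Take δ = min(9/2, (27/2)ε). Then 0 < |t + 9| < δ gives both |t + 9| < 9/2 and |t + 9| < (27/2)ε, so |3/t + 1/3| < ε.

δ = min(9/2, (27/2)ε)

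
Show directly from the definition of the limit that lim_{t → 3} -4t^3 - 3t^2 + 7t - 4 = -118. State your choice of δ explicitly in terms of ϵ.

Let ϵ > 0 be given. We want δ > 0 such that 0 < |t − 3| < δ implies |(-4t^3 - 3t^2 + 7t - 4) + 118| < ϵ.
(-4t^3 - 3t^2 + 7t - 4) + 118 = -4t^3 - 3t^2 + 7t + 114 = (t − 3)(-4t^2 - 15t - 38).
So |(-4t^3 - 3t^2 + 7t - 4) + 118| = |t − 3|·|-4t^2 - 15t - 38|.
Require δ ≤ 1. Then |t − 3| < 1 gives |t| < 4, and by the triangle inequality |-4t^2 - 15t - 38| ≤ 4·4^2 + 15·4 + 38 = 162.
Hence |(-4t^3 - 3t^2 + 7t - 4) + 118| ≤ 162|t − 3| < ϵ provided |t − 3| < ϵ/162.
Take δ = min(1, ϵ/162). Then 0 < |t − 3| < δ gives both |t − 3| < 1 and |t − 3| < ϵ/162, so |(-4t^3 - 3t^2 + 7t - 4) + 118| < ϵ.

δ = min(1, ϵ/162)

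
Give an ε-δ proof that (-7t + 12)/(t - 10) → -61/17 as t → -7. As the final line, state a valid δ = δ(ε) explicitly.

Suppose ε > 0. We want δ > 0 with 0 < |t + 7| < δ ⇒ |(-7t + 12)/(t - 10) + 61/17| < ε.
Combining over a common denominator, (-7t + 12)/(t - 10) + 61/17 = [(-7t + 12)·(-17) − 61·(t - 10)] / [(-17)·(t - 10)] = 58(t + 7) / ((-17)(t - 10)).
So |(-7t + 12)/(t - 10) + 61/17| = 58|t + 7| / (17·|t − 10|).
Restrict δ ≤ 17/2. Then |t + 7| < 17/2 gives |t − 10| = |(t + 7) + (-17)| ≥ 17 − 17/2 = 17/2.
Hence |(-7t + 12)/(t - 10) + 61/17| < 58|t + 7|/(17·(17/2)) = (116/289)|t + 7|, which is < ε once |t + 7| < (289/116)ε.
Take δ = min(17/2, (289/116)ε). Then 0 < |t + 7| < δ forces both bounds, so |(-7t + 12)/(t - 10) + 61/17| < ε.

δ = min(17/2, (289/116)ε)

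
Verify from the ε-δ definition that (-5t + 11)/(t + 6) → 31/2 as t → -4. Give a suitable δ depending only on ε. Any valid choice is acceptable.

Fix ε > 0. We want δ > 0 with 0 < |t + 4| < δ ⇒ |(-5t + 11)/(t + 6) − (31/2)| < ε.
Combining over a common denominator, (-5t + 11)/(t + 6) − (31/2) = [(-5t + 11)·2 − 31·(t + 6)] / [2·(t + 6)] = -41(t + 4) / (2(t + 6)).
So |(-5t + 11)/(t + 6) − (31/2)| = 41|t + 4| / (2·|t + 6|).
Require δ ≤ 1, so |t + 6| ≥ |2| − |t + 4| > 2 − 1 = 1.
Hence |(-5t + 11)/(t + 6) − (31/2)| < 41|t + 4|/(2·1) = (41/2)|t + 4|, which is < ε once |t + 4| < (2/41)ε.
Take δ = min(1, (2/41)ε). Then 0 < |t + 4| < δ forces both bounds, so |(-5t + 11)/(t + 6) − (31/2)| < ε.

δ = min(1, (2/41)ε)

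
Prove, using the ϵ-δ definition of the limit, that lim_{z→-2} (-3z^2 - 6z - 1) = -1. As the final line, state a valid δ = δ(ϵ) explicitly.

δ = min(1, ϵ/9)

Fix ϵ > 0. We want δ > 0 such that 0 < |z + 2| < δ implies |(-3z^2 - 6z - 1) + 1| < ϵ.
(-3z^2 - 6z - 1) + 1 = -3z^2 - 6z = (z + 2)(-3z).
So |(-3z^2 - 6z - 1) + 1| = |z + 2|·|-3z|.
Require δ ≤ 1. Then |z + 2| < 1 gives |z| < 3, and by the triangle inequality |-3z| ≤ 3·3 = 9.
Hence |(-3z^2 - 6z - 1) + 1| ≤ 9|z + 2| < ϵ provided |z + 2| < ϵ/9.
Take δ = min(1, ϵ/9). Then 0 < |z + 2| < δ gives both |z + 2| < 1 and |z + 2| < ϵ/9, so |(-3z^2 - 6z - 1) + 1| < ϵ.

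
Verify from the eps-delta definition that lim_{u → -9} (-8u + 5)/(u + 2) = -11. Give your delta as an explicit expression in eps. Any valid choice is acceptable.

delta = min(7/2, (7/6)eps)

Let eps > 0. We want delta > 0 with 0 < |u + 9| < delta ⇒ |(-8u + 5)/(u + 2) + 11| < eps.
Combining over a common denominator, (-8u + 5)/(u + 2) + 11 = [(-8u + 5)·(-7) − 77·(u + 2)] / [(-7)·(u + 2)] = -21(u + 9) / ((-7)(u + 2)).
So |(-8u + 5)/(u + 2) + 11| = 21|u + 9| / (7·|u + 2|).
Restrict delta ≤ 7/2. Then |u + 9| < 7/2 gives |u + 2| = |(u + 9) + (-7)| ≥ 7 − 7/2 = 7/2.
Hence |(-8u + 5)/(u + 2) + 11| < 21|u + 9|/(7·(7/2)) = (6/7)|u + 9|, which is < eps once |u + 9| < (7/6)eps.
Take delta = min(7/2, (7/6)eps). Then 0 < |u + 9| < delta forces both bounds, so |(-8u + 5)/(u + 2) + 11| < eps.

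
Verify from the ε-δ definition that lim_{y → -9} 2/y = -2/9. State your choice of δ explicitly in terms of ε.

Fix ε > 0. We seek δ > 0 such that 0 < |y + 9| < δ implies |2/y + 2/9| < ε.
|2/y + 2/9| = 2·|-9 − y|/(9·|y|) = 2|y + 9|/(9|y|).
Restrict δ ≤ 9/2. Then |y + 9| < 9/2 gives |y| > 9/2, so 9|y| > 81/2.
Then |2/y + 2/9| < 2|y + 9|/(81/2), which is < ε when |y + 9| < (81/4)ε.
Take δ = min(9/2, (81/4)ε). Then 0 < |y + 9| < δ gives both |y + 9| < 9/2 and |y + 9| < (81/4)ε, so |2/y + 2/9| < ε.

δ = min(9/2, (81/4)ε)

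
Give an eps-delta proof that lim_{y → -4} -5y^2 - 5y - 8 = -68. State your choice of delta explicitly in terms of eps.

Let eps > 0 be given. We want delta > 0 such that 0 < |y + 4| < delta implies |(-5y^2 - 5y - 8) + 68| < eps.
(-5y^2 - 5y - 8) + 68 = -5y^2 - 5y + 60 = (y + 4)(-5y + 15).
So |(-5y^2 - 5y - 8) + 68| = |y + 4|·|-5y + 15|.
Require delta ≤ 1. Then |y + 4| < 1 gives |y| < 5, and by the triangle inequality |-5y + 15| ≤ 5·5 + 15 = 40.
Hence |(-5y^2 - 5y - 8) + 68| ≤ 40|y + 4| < eps provided |y + 4| < eps/40.
Choosing delta = min(1, eps/40) ensures both conditions, hence |(-5y^2 - 5y - 8) + 68| < eps.

delta = min(1, eps/40)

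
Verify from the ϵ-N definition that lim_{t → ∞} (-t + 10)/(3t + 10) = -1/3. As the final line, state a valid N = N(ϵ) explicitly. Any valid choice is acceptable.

Let ϵ > 0 be given. We seek N > 0 such that t > N implies |(-t + 10)/(3t + 10) + 1/3| < ϵ.
(-t + 10)/(3t + 10) + 1/3 = (3(-t + 10) − (-1)(3t + 10)) / (3(3t + 10)) = 40/(3(3t + 10)).
For t > 0 we have 3t + 10 > 3t, so |(-t + 10)/(3t + 10) + 1/3| = 40/(3(3t + 10)) < 40/(3·3t) = (40/9)/t.
Thus |(-t + 10)/(3t + 10) + 1/3| < ϵ whenever t > (40/9)/ϵ.
Take N = (40/9)/ϵ. If t > N then |(-t + 10)/(3t + 10) + 1/3| < (40/9)/t < ϵ.

N = (40/9)/ϵ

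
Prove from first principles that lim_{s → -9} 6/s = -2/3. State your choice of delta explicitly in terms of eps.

Suppose eps > 0. We seek delta > 0 such that 0 < |s + 9| < delta implies |6/s + 2/3| < eps.
|6/s + 2/3| = 6·|-9 − s|/(9·|s|) = 6|s + 9|/(9|s|).
Restrict delta ≤ 9/2. Then |s + 9| < 9/2 gives |s| > 9/2, so 9|s| > 81/2.
Then |6/s + 2/3| < 6|s + 9|/(81/2), which is < eps when |s + 9| < (27/4)eps.
Take delta = min(9/2, (27/4)eps). Then 0 < |s + 9| < delta gives both |s + 9| < 9/2 and |s + 9| < (27/4)eps, so |6/s + 2/3| < eps.

delta = min(9/2, (27/4)eps)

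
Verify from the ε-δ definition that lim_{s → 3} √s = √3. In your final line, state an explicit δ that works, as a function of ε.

Let ε > 0 be given. We want δ > 0 such that 0 < |s − 3| < δ implies |√s − √3| < ε.
Rationalise: √s − √3 = (s − 3)/(√s + √3), so |√s − √3| = |s − 3|/(√s + √3).
Restrict δ ≤ 3 so that |s − 3| < 3 forces s > 0, and then √s + √3 > √3.
Hence |√s − √3| < |s − 3|/√3, which is < ε once |s − 3| < √3·ε.
Take δ = min(3, √3·ε). If 0 < |s − 3| < δ then s > 0 and |√s − √3| < |s − 3|/√3 < ε.

δ = min(3, √3·ε)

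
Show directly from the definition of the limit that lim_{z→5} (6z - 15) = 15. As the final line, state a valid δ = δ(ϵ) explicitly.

Let ϵ > 0 be given. We need δ > 0 so that 0 < |z − 5| < δ implies |(6z - 15) − 15| < ϵ.
|(6z - 15) − 15| = |6z - 30| = 6|z − 5|.
So 6|z − 5| < ϵ exactly when |z − 5| < ϵ/6.
Take δ = ϵ/6. If 0 < |z − 5| < δ then |(6z - 15) − 15| = 6|z − 5| < 6·(ϵ/6) = ϵ.

δ = ϵ/6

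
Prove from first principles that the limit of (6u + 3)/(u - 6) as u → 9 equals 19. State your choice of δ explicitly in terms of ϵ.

Suppose ϵ > 0. We want δ > 0 with 0 < |u − 9| < δ ⇒ |(6u + 3)/(u - 6) − 19| < ϵ.
Combining over a common denominator, (6u + 3)/(u - 6) − 19 = [(6u + 3)·3 − 57·(u - 6)] / [3·(u - 6)] = -39(u − 9) / (3(u - 6)).
So |(6u + 3)/(u - 6) − 19| = 39|u − 9| / (3·|u − 6|).
Require δ ≤ 3/2, so |u − 6| ≥ |3| − |u − 9| > 3 − 3/2 = 3/2.
Hence |(6u + 3)/(u - 6) − 19| < 39|u − 9|/(3·(3/2)) = (26/3)|u − 9|, which is < ϵ once |u − 9| < (3/26)ϵ.
Take δ = min(3/2, (3/26)ϵ). Then 0 < |u − 9| < δ forces both bounds, so |(6u + 3)/(u - 6) − 19| < ϵ.

δ = min(3/2, (3/26)ϵ)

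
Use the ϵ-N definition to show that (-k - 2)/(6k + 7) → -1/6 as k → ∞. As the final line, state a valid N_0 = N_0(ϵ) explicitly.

Let ϵ > 0. For k ≥ 1, |(-k - 2)/(6k + 7) + 1/6| = |-5|/(6(6k + 7)) = 5/(6(6k + 7)).
Since 6k + 7 ≥ 6k for k ≥ 1, this is ≤ 5/(6·6k) = (5/36)/k.
So |(-k - 2)/(6k + 7) + 1/6| < ϵ whenever k > (5/36)/ϵ.
Take N_0 = (5/36)/ϵ. If k > N_0 then |(-k - 2)/(6k + 7) + 1/6| ≤ (5/36)/k < ϵ.

N_0 = (5/36)/ϵ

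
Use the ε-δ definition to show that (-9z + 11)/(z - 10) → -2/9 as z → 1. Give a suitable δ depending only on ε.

δ = min(9/2, (81/158)ε)

Fix ε > 0. We want δ > 0 with 0 < |z − 1| < δ ⇒ |(-9z + 11)/(z - 10) + 2/9| < ε.
Combining over a common denominator, (-9z + 11)/(z - 10) + 2/9 = [(-9z + 11)·(-9) − 2·(z - 10)] / [(-9)·(z - 10)] = 79(z − 1) / ((-9)(z - 10)).
So |(-9z + 11)/(z - 10) + 2/9| = 79|z − 1| / (9·|z − 10|).
Restrict δ ≤ 9/2. Then |z − 1| < 9/2 gives |z − 10| = |(z − 1) + (-9)| ≥ 9 − 9/2 = 9/2.
Hence |(-9z + 11)/(z - 10) + 2/9| < 79|z − 1|/(9·(9/2)) = (158/81)|z − 1|, which is < ε once |z − 1| < (81/158)ε.
Take δ = min(9/2, (81/158)ε). Then 0 < |z − 1| < δ forces both bounds, so |(-9z + 11)/(z - 10) + 2/9| < ε.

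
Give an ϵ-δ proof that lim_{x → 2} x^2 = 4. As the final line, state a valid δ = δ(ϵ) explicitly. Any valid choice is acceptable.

δ = min(1, ϵ/5)

Let ϵ > 0 be given. We seek δ > 0 with 0 < |x − 2| < δ ⇒ |x^2 − 4| < ϵ.
Factor: x^2 − 4 = (x − 2)(x + 2), so |x^2 − 4| = |x − 2|·|x + 2|.
Impose δ ≤ 1 so that |x| < 3; then |x + 2| ≤ 5.
Hence |x^2 − 4| ≤ 5|x − 2|, which is < ϵ once |x − 2| < ϵ/5.
Take δ = min(1, ϵ/5). If 0 < |x − 2| < δ then both bounds hold and |x^2 − 4| ≤ 5|x − 2| < 5·(ϵ/5) = ϵ.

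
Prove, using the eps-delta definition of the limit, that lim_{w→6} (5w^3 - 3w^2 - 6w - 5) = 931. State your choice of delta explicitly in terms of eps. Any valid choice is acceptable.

Let eps > 0 be given. We want delta > 0 such that 0 < |w − 6| < delta implies |(5w^3 - 3w^2 - 6w - 5) − 931| < eps.
(5w^3 - 3w^2 - 6w - 5) − 931 = 5w^3 - 3w^2 - 6w - 936 = (w − 6)(5w^2 + 27w + 156).
So |(5w^3 - 3w^2 - 6w - 5) − 931| = |w − 6|·|5w^2 + 27w + 156|.
Require delta ≤ 2. Then |w − 6| < 2 gives |w| < 8, and by the triangle inequality |5w^2 + 27w + 156| ≤ 5·8^2 + 27·8 + 156 = 692.
Hence |(5w^3 - 3w^2 - 6w - 5) − 931| ≤ 692|w − 6| < eps provided |w − 6| < eps/692.
Choosing delta = min(2, eps/692) ensures both conditions, hence |(5w^3 - 3w^2 - 6w - 5) − 931| < eps.

delta = min(2, eps/692)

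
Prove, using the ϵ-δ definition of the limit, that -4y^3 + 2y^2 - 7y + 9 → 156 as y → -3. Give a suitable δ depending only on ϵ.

δ = min(1, ϵ/169)

Fix ϵ > 0. We want δ > 0 such that 0 < |y + 3| < δ implies |(-4y^3 + 2y^2 - 7y + 9) − 156| < ϵ.
(-4y^3 + 2y^2 - 7y + 9) − 156 = -4y^3 + 2y^2 - 7y - 147 = (y + 3)(-4y^2 + 14y - 49).
So |(-4y^3 + 2y^2 - 7y + 9) − 156| = |y + 3|·|-4y^2 + 14y - 49|.
Assume first that |y + 3| < 1, so |y| < 4. Then |-4y^2 + 14y - 49| ≤ 4·4^2 + 14·4 + 49 = 169.
Hence |(-4y^3 + 2y^2 - 7y + 9) − 156| ≤ 169|y + 3| < ϵ provided |y + 3| < ϵ/169.
Take δ = min(1, ϵ/169). Then 0 < |y + 3| < δ gives both |y + 3| < 1 and |y + 3| < ϵ/169, so |(-4y^3 + 2y^2 - 7y + 9) − 156| < ϵ.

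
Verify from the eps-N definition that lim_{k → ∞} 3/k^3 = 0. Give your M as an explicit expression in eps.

Fix eps > 0. For k ≥ 1, |3/k^3 − 0| = 3/k^3.
3/k^3 < eps ⇔ k^3 > 3/eps ⇔ k > (3/eps)^{1/3}.
Take M = (3/eps)^{1/3}. Then k > M implies 3/k^3 < eps.

M = (3/eps)^{1/3}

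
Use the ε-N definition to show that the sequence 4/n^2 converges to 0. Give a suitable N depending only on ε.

N = (4/ε)^{1/2}

Suppose ε > 0. For n ≥ 1, |4/n^2 − 0| = 4/n^2.
4/n^2 < ε ⇔ n^2 > 4/ε ⇔ n > (4/ε)^{1/2}.
Take N = (4/ε)^{1/2}. Then n > N implies 4/n^2 < ε.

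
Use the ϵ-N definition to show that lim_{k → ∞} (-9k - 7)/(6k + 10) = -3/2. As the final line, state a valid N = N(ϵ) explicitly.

N = (4/3)/ϵ

Suppose ϵ > 0. For k ≥ 1, |(-9k - 7)/(6k + 10) + 3/2| = |48|/(6(6k + 10)) = 48/(6(6k + 10)).
Since 6k + 10 ≥ 6k for k ≥ 1, this is ≤ 48/(6·6k) = (4/3)/k.
So |(-9k - 7)/(6k + 10) + 3/2| < ϵ whenever k > (4/3)/ϵ.
Take N = (4/3)/ϵ. If k > N then |(-9k - 7)/(6k + 10) + 3/2| ≤ (4/3)/k < ϵ.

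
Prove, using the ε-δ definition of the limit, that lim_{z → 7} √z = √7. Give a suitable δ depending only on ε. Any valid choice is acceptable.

δ = min(7, √7·ε)

Let ε > 0. We want δ > 0 such that 0 < |z − 7| < δ implies |√z − √7| < ε.
Rationalise: √z − √7 = (z − 7)/(√z + √7), so |√z − √7| = |z − 7|/(√z + √7).
Restrict δ ≤ 7 so that |z − 7| < 7 forces z > 0, and then √z + √7 > √7.
Hence |√z − √7| < |z − 7|/√7, which is < ε once |z − 7| < √7·ε.
Take δ = min(7, √7·ε). If 0 < |z − 7| < δ then z > 0 and |√z − √7| < |z − 7|/√7 < ε.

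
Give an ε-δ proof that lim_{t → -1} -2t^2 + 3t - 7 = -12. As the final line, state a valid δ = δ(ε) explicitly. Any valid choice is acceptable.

δ = min(1, ε/9)

Suppose ε > 0. We want δ > 0 such that 0 < |t + 1| < δ implies |(-2t^2 + 3t - 7) + 12| < ε.
(-2t^2 + 3t - 7) + 12 = -2t^2 + 3t + 5 = (t + 1)(-2t + 5).
So |(-2t^2 + 3t - 7) + 12| = |t + 1|·|-2t + 5|.
Assume first that |t + 1| < 1, so |t| < 2. Then |-2t + 5| ≤ 2·2 + 5 = 9.
Hence |(-2t^2 + 3t - 7) + 12| ≤ 9|t + 1| < ε provided |t + 1| < ε/9.
Choosing δ = min(1, ε/9) ensures both conditions, hence |(-2t^2 + 3t - 7) + 12| < ε.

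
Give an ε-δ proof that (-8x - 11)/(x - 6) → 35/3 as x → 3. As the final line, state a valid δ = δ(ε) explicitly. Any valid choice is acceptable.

Suppose ε > 0. We want δ > 0 with 0 < |x − 3| < δ ⇒ |(-8x - 11)/(x - 6) − (35/3)| < ε.
Combining over a common denominator, (-8x - 11)/(x - 6) − (35/3) = [(-8x - 11)·(-3) − (-35)·(x - 6)] / [(-3)·(x - 6)] = 59(x − 3) / ((-3)(x - 6)).
So |(-8x - 11)/(x - 6) − (35/3)| = 59|x − 3| / (3·|x − 6|).
Restrict δ ≤ 3/2. Then |x − 3| < 3/2 gives |x − 6| = |(x − 3) + (-3)| ≥ 3 − 3/2 = 3/2.
Hence |(-8x - 11)/(x - 6) − (35/3)| < 59|x − 3|/(3·(3/2)) = (118/9)|x − 3|, which is < ε once |x − 3| < (9/118)ε.
Take δ = min(3/2, (9/118)ε). Then 0 < |x − 3| < δ forces both bounds, so |(-8x - 11)/(x - 6) − (35/3)| < ε.

δ = min(3/2, (9/118)ε)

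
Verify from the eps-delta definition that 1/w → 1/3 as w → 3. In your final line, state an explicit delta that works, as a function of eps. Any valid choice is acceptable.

delta = min(3/2, (9/2)eps)

Let eps > 0 be given. We seek delta > 0 such that 0 < |w − 3| < delta implies |1/w − (1/3)| < eps.
|1/w − (1/3)| = |3 − w|/(3·|w|) = |w − 3|/(3|w|).
Restrict delta ≤ 3/2. Then |w − 3| < 3/2 gives |w| > 3/2, so 3|w| > 9/2.
Then |1/w − (1/3)| < |w − 3|/(9/2), which is < eps when |w − 3| < (9/2)eps.
Take delta = min(3/2, (9/2)eps). Then 0 < |w − 3| < delta gives both |w − 3| < 3/2 and |w − 3| < (9/2)eps, so |1/w − (1/3)| < eps.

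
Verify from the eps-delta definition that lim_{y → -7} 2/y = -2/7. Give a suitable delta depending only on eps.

delta = min(7/2, (49/4)eps)

Let eps > 0. We seek delta > 0 such that 0 < |y + 7| < delta implies |2/y + 2/7| < eps.
|2/y + 2/7| = 2·|-7 − y|/(7·|y|) = 2|y + 7|/(7|y|).
Restrict delta ≤ 7/2. Then |y + 7| < 7/2 gives |y| > 7/2, so 7|y| > 49/2.
Then |2/y + 2/7| < 2|y + 7|/(49/2), which is < eps when |y + 7| < (49/4)eps.
Take delta = min(7/2, (49/4)eps). Then 0 < |y + 7| < delta gives both |y + 7| < 7/2 and |y + 7| < (49/4)eps, so |2/y + 2/7| < eps.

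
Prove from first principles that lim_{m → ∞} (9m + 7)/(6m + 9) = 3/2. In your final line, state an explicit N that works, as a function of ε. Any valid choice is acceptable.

Let ε > 0. For m ≥ 1, |(9m + 7)/(6m + 9) − (3/2)| = |-39|/(6(6m + 9)) = 39/(6(6m + 9)).
Since 6m + 9 ≥ 6m for m ≥ 1, this is ≤ 39/(6·6m) = (13/12)/m.
So |(9m + 7)/(6m + 9) − (3/2)| < ε whenever m > (13/12)/ε.
Take N = (13/12)/ε. If m > N then |(9m + 7)/(6m + 9) − (3/2)| ≤ (13/12)/m < ε.

N = (13/12)/ε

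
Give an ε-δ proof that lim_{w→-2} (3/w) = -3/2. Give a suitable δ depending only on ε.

Let ε > 0. We seek δ > 0 such that 0 < |w + 2| < δ implies |3/w + 3/2| < ε.
|3/w + 3/2| = 3·|-2 − w|/(2·|w|) = 3|w + 2|/(2|w|).
Require δ ≤ 1 so that |w| > 2 − 1 = 1, hence 2|w| > 2.
Then |3/w + 3/2| < 3|w + 2|/2, which is < ε when |w + 2| < (2/3)ε.
Take δ = min(1, (2/3)ε). Then 0 < |w + 2| < δ gives both |w + 2| < 1 and |w + 2| < (2/3)ε, so |3/w + 3/2| < ε.

δ = min(1, (2/3)ε)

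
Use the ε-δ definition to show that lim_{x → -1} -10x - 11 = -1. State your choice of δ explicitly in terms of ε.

Fix ε > 0. We need δ > 0 so that 0 < |x + 1| < δ implies |(-10x - 11) + 1| < ε.
Since (-10x - 11) + 1 = -10(x + 1), we have |(-10x - 11) + 1| = 10|x + 1|.
So 10|x + 1| < ε exactly when |x + 1| < ε/10.
Take δ = ε/10. If 0 < |x + 1| < δ then |(-10x - 11) + 1| = 10|x + 1| < 10·(ε/10) = ε.

δ = ε/10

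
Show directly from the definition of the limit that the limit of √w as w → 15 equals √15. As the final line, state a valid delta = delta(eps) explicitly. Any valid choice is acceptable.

Fix eps > 0. We want delta > 0 such that 0 < |w − 15| < delta implies |√w − √15| < eps.
Rationalise: √w − √15 = (w − 15)/(√w + √15), so |√w − √15| = |w − 15|/(√w + √15).
Restrict delta ≤ 15 so that |w − 15| < 15 forces w > 0, and then √w + √15 > √15.
Hence |√w − √15| < |w − 15|/√15, which is < eps once |w − 15| < √15·eps.
Take delta = min(15, √15·eps). If 0 < |w − 15| < delta then w > 0 and |√w − √15| < |w − 15|/√15 < eps.

delta = min(15, √15·eps)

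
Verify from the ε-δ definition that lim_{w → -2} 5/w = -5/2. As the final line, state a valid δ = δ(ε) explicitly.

δ = min(1, (2/5)ε)

Let ε > 0. We seek δ > 0 such that 0 < |w + 2| < δ implies |5/w + 5/2| < ε.
|5/w + 5/2| = 5·|-2 − w|/(2·|w|) = 5|w + 2|/(2|w|).
Restrict δ ≤ 1. Then |w + 2| < 1 gives |w| > 1, so 2|w| > 2.
Then |5/w + 5/2| < 5|w + 2|/2, which is < ε when |w + 2| < (2/5)ε.
Take δ = min(1, (2/5)ε). Then 0 < |w + 2| < δ gives both |w + 2| < 1 and |w + 2| < (2/5)ε, so |5/w + 5/2| < ε.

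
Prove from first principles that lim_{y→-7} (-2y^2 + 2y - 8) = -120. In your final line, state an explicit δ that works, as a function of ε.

δ = min(2, ε/34)

Let ε > 0. We want δ > 0 such that 0 < |y + 7| < δ implies |(-2y^2 + 2y - 8) + 120| < ε.
(-2y^2 + 2y - 8) + 120 = -2y^2 + 2y + 112 = (y + 7)(-2y + 16).
So |(-2y^2 + 2y - 8) + 120| = |y + 7|·|-2y + 16|.
Assume first that |y + 7| < 2, so |y| < 9. Then |-2y + 16| ≤ 2·9 + 16 = 34.
Hence |(-2y^2 + 2y - 8) + 120| ≤ 34|y + 7| < ε provided |y + 7| < ε/34.
Take δ = min(2, ε/34). Then 0 < |y + 7| < δ gives both |y + 7| < 2 and |y + 7| < ε/34, so |(-2y^2 + 2y - 8) + 120| < ε.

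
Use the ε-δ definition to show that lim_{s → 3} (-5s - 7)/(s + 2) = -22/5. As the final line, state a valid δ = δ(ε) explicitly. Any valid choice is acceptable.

Let ε > 0 be given. We want δ > 0 with 0 < |s − 3| < δ ⇒ |(-5s - 7)/(s + 2) + 22/5| < ε.
Combining over a common denominator, (-5s - 7)/(s + 2) + 22/5 = [(-5s - 7)·5 − (-22)·(s + 2)] / [5·(s + 2)] = -3(s − 3) / (5(s + 2)).
So |(-5s - 7)/(s + 2) + 22/5| = 3|s − 3| / (5·|s + 2|).
Require δ ≤ 5/2, so |s + 2| ≥ |5| − |s − 3| > 5 − 5/2 = 5/2.
Hence |(-5s - 7)/(s + 2) + 22/5| < 3|s − 3|/(5·(5/2)) = (6/25)|s − 3|, which is < ε once |s − 3| < (25/6)ε.
Take δ = min(5/2, (25/6)ε). Then 0 < |s − 3| < δ forces both bounds, so |(-5s - 7)/(s + 2) + 22/5| < ε.

δ = min(5/2, (25/6)ε)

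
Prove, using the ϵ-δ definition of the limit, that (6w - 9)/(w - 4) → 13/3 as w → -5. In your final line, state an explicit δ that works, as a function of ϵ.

δ = min(9/2, (27/10)ϵ)

Let ϵ > 0. We want δ > 0 with 0 < |w + 5| < δ ⇒ |(6w - 9)/(w - 4) − (13/3)| < ϵ.
Combining over a common denominator, (6w - 9)/(w - 4) − (13/3) = [(6w - 9)·(-9) − (-39)·(w - 4)] / [(-9)·(w - 4)] = -15(w + 5) / ((-9)(w - 4)).
So |(6w - 9)/(w - 4) − (13/3)| = 15|w + 5| / (9·|w − 4|).
Require δ ≤ 9/2, so |w − 4| ≥ |-9| − |w + 5| > 9 − 9/2 = 9/2.
Hence |(6w - 9)/(w - 4) − (13/3)| < 15|w + 5|/(9·(9/2)) = (10/27)|w + 5|, which is < ϵ once |w + 5| < (27/10)ϵ.
Take δ = min(9/2, (27/10)ϵ). Then 0 < |w + 5| < δ forces both bounds, so |(6w - 9)/(w - 4) − (13/3)| < ϵ.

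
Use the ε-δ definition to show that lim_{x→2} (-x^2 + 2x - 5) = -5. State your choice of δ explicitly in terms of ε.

δ = min(2, ε/4)

Fix ε > 0. We want δ > 0 such that 0 < |x − 2| < δ implies |(-x^2 + 2x - 5) + 5| < ε.
(-x^2 + 2x - 5) + 5 = -x^2 + 2x = (x − 2)(-x).
So |(-x^2 + 2x - 5) + 5| = |x − 2|·|-x|.
Assume first that |x − 2| < 2, so |x| < 4. Then |-x| ≤ 4 = 4.
Hence |(-x^2 + 2x - 5) + 5| ≤ 4|x − 2| < ε provided |x − 2| < ε/4.
Choosing δ = min(2, ε/4) ensures both conditions, hence |(-x^2 + 2x - 5) + 5| < ε.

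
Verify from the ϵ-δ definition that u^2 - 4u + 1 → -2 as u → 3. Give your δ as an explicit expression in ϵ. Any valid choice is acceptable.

Fix ϵ > 0. We want δ > 0 such that 0 < |u − 3| < δ implies |(u^2 - 4u + 1) + 2| < ϵ.
(u^2 - 4u + 1) + 2 = u^2 - 4u + 3 = (u − 3)(u - 1).
So |(u^2 - 4u + 1) + 2| = |u − 3|·|u - 1|.
Assume first that |u − 3| < 1, so |u| < 4. Then |u - 1| ≤ 4 + 1 = 5.
Hence |(u^2 - 4u + 1) + 2| ≤ 5|u − 3| < ϵ provided |u − 3| < ϵ/5.
Choosing δ = min(1, ϵ/5) ensures both conditions, hence |(u^2 - 4u + 1) + 2| < ϵ.

δ = min(1, ϵ/5)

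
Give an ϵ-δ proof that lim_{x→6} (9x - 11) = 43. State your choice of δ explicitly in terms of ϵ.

δ = ϵ/9

Let ϵ > 0 be given. We need δ > 0 so that 0 < |x − 6| < δ implies |(9x - 11) − 43| < ϵ.
Since (9x - 11) − 43 = 9(x − 6), we have |(9x - 11) − 43| = 9|x − 6|.
Thus it suffices that |x − 6| < ϵ/9.
Take δ = ϵ/9. If 0 < |x − 6| < δ then |(9x - 11) − 43| = 9|x − 6| < 9·(ϵ/9) = ϵ.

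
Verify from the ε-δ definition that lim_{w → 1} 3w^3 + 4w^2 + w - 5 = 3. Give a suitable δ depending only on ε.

Fix ε > 0. We want δ > 0 such that 0 < |w − 1| < δ implies |(3w^3 + 4w^2 + w - 5) − 3| < ε.
(3w^3 + 4w^2 + w - 5) − 3 = 3w^3 + 4w^2 + w - 8 = (w − 1)(3w^2 + 7w + 8).
So |(3w^3 + 4w^2 + w - 5) − 3| = |w − 1|·|3w^2 + 7w + 8|.
Require δ ≤ 1. Then |w − 1| < 1 gives |w| < 2, and by the triangle inequality |3w^2 + 7w + 8| ≤ 3·2^2 + 7·2 + 8 = 34.
Hence |(3w^3 + 4w^2 + w - 5) − 3| ≤ 34|w − 1| < ε provided |w − 1| < ε/34.
Take δ = min(1, ε/34). Then 0 < |w − 1| < δ gives both |w − 1| < 1 and |w − 1| < ε/34, so |(3w^3 + 4w^2 + w - 5) − 3| < ε.

δ = min(1, ε/34)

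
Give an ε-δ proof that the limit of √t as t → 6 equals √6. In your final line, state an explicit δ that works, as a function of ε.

δ = min(6, √6·ε)

Let ε > 0. We want δ > 0 such that 0 < |t − 6| < δ implies |√t − √6| < ε.
Rationalise: √t − √6 = (t − 6)/(√t + √6), so |√t − √6| = |t − 6|/(√t + √6).
Restrict δ ≤ 6 so that |t − 6| < 6 forces t > 0, and then √t + √6 > √6.
Hence |√t − √6| < |t − 6|/√6, which is < ε once |t − 6| < √6·ε.
Take δ = min(6, √6·ε). If 0 < |t − 6| < δ then t > 0 and |√t − √6| < |t − 6|/√6 < ε.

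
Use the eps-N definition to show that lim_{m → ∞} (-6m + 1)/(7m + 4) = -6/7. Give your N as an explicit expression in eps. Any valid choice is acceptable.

N = (31/49)/eps

Suppose eps > 0. For m ≥ 1, |(-6m + 1)/(7m + 4) + 6/7| = |31|/(7(7m + 4)) = 31/(7(7m + 4)).
Since 7m + 4 ≥ 7m for m ≥ 1, this is ≤ 31/(7·7m) = (31/49)/m.
So |(-6m + 1)/(7m + 4) + 6/7| < eps whenever m > (31/49)/eps.
Take N = (31/49)/eps. If m > N then |(-6m + 1)/(7m + 4) + 6/7| ≤ (31/49)/m < eps.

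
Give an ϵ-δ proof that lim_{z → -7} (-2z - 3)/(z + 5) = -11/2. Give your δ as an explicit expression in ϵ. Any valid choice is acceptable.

δ = min(1, (2/7)ϵ)

Let ϵ > 0. We want δ > 0 with 0 < |z + 7| < δ ⇒ |(-2z - 3)/(z + 5) + 11/2| < ϵ.
Combining over a common denominator, (-2z - 3)/(z + 5) + 11/2 = [(-2z - 3)·(-2) − 11·(z + 5)] / [(-2)·(z + 5)] = -7(z + 7) / ((-2)(z + 5)).
So |(-2z - 3)/(z + 5) + 11/2| = 7|z + 7| / (2·|z + 5|).
Require δ ≤ 1, so |z + 5| ≥ |-2| − |z + 7| > 2 − 1 = 1.
Hence |(-2z - 3)/(z + 5) + 11/2| < 7|z + 7|/(2·1) = (7/2)|z + 7|, which is < ϵ once |z + 7| < (2/7)ϵ.
Take δ = min(1, (2/7)ϵ). Then 0 < |z + 7| < δ forces both bounds, so |(-2z - 3)/(z + 5) + 11/2| < ϵ.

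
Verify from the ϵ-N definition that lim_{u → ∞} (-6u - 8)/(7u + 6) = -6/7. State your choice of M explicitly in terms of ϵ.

M = (20/49)/ϵ

Suppose ϵ > 0. We seek M > 0 such that u > M implies |(-6u - 8)/(7u + 6) + 6/7| < ϵ.
(-6u - 8)/(7u + 6) + 6/7 = (7(-6u - 8) − (-6)(7u + 6)) / (7(7u + 6)) = -20/(7(7u + 6)).
For u > 0 we have 7u + 6 > 7u, so |(-6u - 8)/(7u + 6) + 6/7| = 20/(7(7u + 6)) < 20/(7·7u) = (20/49)/u.
Thus |(-6u - 8)/(7u + 6) + 6/7| < ϵ whenever u > (20/49)/ϵ.
Take M = (20/49)/ϵ. If u > M then |(-6u - 8)/(7u + 6) + 6/7| < (20/49)/u < ϵ.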